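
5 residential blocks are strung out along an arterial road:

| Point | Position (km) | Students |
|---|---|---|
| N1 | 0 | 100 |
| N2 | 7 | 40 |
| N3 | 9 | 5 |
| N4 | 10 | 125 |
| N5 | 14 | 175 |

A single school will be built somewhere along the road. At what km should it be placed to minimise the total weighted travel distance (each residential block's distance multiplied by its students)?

x = 10

For a sum of weighted absolute distances on a line, the optimum is the weighted median (not the mean). Total weight W = 445; half-weight = 222.5.
Sort by position and accumulate weight:
  km 0 (N1, w=100) → cum 100
  km 7 (N2, w=40) → cum 140
  km 9 (N3, w=5) → cum 145
  km 10 (N4, w=125) → cum 270  ≥ 222.5 → median here
  km 14 (N5, w=175) → cum 445
Optimal location: km 10.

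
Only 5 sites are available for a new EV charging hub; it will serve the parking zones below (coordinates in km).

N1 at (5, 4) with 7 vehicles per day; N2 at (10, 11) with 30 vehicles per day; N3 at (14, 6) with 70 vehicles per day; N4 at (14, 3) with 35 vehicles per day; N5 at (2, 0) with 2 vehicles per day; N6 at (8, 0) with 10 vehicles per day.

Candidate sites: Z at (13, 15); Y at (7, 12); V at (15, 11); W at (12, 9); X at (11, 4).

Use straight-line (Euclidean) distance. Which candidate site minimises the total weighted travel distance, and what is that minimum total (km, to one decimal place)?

X, total 686.9 km

Total weighted distance at each candidate:
  Z (13, 15): total = 1495.9
  Y (7, 12): total = 1343.4
  V (15, 11): total = 1039.0
  W (12, 9): total = 744.2
  X (11, 4): total = 686.9
Minimum is at X with total 686.9 km.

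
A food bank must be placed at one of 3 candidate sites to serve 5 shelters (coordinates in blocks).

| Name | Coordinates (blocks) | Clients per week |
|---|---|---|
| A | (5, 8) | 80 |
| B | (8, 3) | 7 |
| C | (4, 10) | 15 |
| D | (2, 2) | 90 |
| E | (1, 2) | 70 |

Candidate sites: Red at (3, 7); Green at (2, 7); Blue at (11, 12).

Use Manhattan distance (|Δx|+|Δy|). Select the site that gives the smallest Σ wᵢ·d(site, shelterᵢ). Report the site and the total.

Total weighted distance at each candidate:
  Red (3, 7): total = 1393
  Green (2, 7): total = 1335
  Blue (11, 12): total = 4129
Minimum is at Green with total 1335 blocks.

Green, total 1335 blocks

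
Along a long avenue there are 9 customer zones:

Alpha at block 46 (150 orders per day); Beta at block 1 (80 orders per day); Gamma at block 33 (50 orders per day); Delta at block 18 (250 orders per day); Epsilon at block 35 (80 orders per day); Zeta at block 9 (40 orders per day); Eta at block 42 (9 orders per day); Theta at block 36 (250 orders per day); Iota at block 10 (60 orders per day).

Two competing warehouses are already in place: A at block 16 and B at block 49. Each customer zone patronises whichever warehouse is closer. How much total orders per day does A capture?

The indifferent point is the midpoint (16+49)/2 = 32.5; customer zones left of it (closer to A at 16) go to A, those right go to B.
  Beta at 1 (w=80) → A
  Zeta at 9 (w=40) → A
  Iota at 10 (w=60) → A
  Delta at 18 (w=250) → A
  Gamma at 33 (w=50) → B
  Epsilon at 35 (w=80) → B
  Theta at 36 (w=250) → B
  Eta at 42 (w=9) → B
  Alpha at 46 (w=150) → B
A captures 430; B captures 539.

430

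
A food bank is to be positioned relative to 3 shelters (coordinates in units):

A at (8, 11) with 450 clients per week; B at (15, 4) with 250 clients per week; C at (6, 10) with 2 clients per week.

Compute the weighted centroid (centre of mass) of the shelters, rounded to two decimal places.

(10.49, 8.50)

The minimiser of Σwᵢ‖p−pᵢ‖² is the weighted centroid p* = (Σwᵢpᵢ)/(Σwᵢ).
Σwᵢ = 702.
Σwᵢxᵢ = 450·8 + 250·15 + 2·6 = 7362.
Σwᵢyᵢ = 450·11 + 250·4 + 2·10 = 5970.
x* = 7362/702 = 10.49, y* = 5970/702 = 8.50.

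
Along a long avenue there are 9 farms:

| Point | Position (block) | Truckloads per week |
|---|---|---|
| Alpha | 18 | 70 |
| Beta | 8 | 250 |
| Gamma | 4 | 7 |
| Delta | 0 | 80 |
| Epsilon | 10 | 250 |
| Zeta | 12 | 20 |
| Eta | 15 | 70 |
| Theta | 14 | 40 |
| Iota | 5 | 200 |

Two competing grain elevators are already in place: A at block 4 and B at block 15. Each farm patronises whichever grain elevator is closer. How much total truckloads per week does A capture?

The indifferent point is the midpoint (4+15)/2 = 9.5; farms left of it (closer to A at 4) go to A, those right go to B.
  Delta at 0 (w=80) → A
  Gamma at 4 (w=7) → A
  Iota at 5 (w=200) → A
  Beta at 8 (w=250) → A
  Epsilon at 10 (w=250) → B
  Zeta at 12 (w=20) → B
  Theta at 14 (w=40) → B
  Eta at 15 (w=70) → B
  Alpha at 18 (w=70) → B
A captures 537; B captures 450.

537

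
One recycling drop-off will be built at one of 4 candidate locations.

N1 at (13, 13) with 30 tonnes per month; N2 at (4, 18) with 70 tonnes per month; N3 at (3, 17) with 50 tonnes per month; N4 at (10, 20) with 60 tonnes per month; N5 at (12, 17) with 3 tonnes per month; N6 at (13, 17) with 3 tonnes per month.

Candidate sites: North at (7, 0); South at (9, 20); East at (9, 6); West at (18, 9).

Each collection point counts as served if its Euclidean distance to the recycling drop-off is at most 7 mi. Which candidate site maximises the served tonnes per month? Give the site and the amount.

South, covering 186

Coverage radius r = 7 mi; a point is covered iff (Δx)²+(Δy)² ≤ 7² = 49.
  North (7, 0): covers {none} → 0
  South (9, 20): covers {N2, N3, N4, N5, N6} → 186
  East (9, 6): covers {none} → 0
  West (18, 9): covers {N1} → 30
Maximum coverage at South: 186 tonnes per month.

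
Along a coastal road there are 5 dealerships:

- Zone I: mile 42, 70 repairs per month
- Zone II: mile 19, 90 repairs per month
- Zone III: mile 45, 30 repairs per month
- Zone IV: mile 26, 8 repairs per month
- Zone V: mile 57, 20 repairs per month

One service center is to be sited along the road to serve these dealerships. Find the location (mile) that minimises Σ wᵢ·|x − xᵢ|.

For a sum of weighted absolute distances on a line, the optimum is the weighted median (not the mean). Total weight W = 218; half-weight = 109.
Sort by position and accumulate weight:
  mile 19 (Zone II, w=90) → cum 90
  mile 26 (Zone IV, w=8) → cum 98
  mile 42 (Zone I, w=70) → cum 168  ≥ 109 → median here
  mile 45 (Zone III, w=30) → cum 198
  mile 57 (Zone V, w=20) → cum 218
Optimal location: mile 42.

x = 42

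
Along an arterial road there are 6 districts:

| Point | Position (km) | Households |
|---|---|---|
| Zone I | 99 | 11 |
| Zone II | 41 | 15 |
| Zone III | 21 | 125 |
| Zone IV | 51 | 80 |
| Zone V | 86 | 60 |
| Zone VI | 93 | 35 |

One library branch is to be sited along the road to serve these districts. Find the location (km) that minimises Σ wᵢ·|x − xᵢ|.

x = 51

For a sum of weighted absolute distances on a line, the optimum is the weighted median (not the mean). Total weight W = 326; half-weight = 163.
Sort by position and accumulate weight:
  km 21 (Zone III, w=125) → cum 125
  km 41 (Zone II, w=15) → cum 140
  km 51 (Zone IV, w=80) → cum 220  ≥ 163 → median here
  km 86 (Zone V, w=60) → cum 280
  km 93 (Zone VI, w=35) → cum 315
  km 99 (Zone I, w=11) → cum 326
Optimal location: km 51.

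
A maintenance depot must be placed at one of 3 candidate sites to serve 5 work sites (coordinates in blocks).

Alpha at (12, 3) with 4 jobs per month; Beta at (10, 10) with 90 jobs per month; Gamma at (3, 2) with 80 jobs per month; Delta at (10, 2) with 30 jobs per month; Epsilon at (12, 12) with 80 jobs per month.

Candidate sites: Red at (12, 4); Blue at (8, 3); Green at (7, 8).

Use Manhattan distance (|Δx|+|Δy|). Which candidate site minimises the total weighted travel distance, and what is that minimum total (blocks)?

Total weighted distance at each candidate:
  Red (12, 4): total = 2364
  Blue (8, 3): total = 2436
  Green (7, 8): total = 2280
Minimum is at Green with total 2280 blocks.

Green, total 2280 blocks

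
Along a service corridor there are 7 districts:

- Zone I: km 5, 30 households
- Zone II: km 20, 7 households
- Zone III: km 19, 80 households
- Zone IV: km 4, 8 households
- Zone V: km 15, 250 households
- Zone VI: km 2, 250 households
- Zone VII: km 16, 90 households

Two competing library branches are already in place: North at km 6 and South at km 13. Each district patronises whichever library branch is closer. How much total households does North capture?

288

The indifferent point is the midpoint (6+13)/2 = 9.5; districts left of it (closer to North at 6) go to North, those right go to South.
  Zone VI at 2 (w=250) → North
  Zone IV at 4 (w=8) → North
  Zone I at 5 (w=30) → North
  Zone V at 15 (w=250) → South
  Zone VII at 16 (w=90) → South
  Zone III at 19 (w=80) → South
  Zone II at 20 (w=7) → South
North captures 288; South captures 427.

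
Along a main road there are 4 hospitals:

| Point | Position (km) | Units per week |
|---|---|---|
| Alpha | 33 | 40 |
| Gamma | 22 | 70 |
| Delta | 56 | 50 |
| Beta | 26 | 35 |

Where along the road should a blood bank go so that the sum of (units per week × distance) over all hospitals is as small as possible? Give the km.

For a sum of weighted absolute distances on a line, the optimum is the weighted median (not the mean). Total weight W = 195; half-weight = 97.5.
Sort by position and accumulate weight:
  km 22 (Gamma, w=70) → cum 70
  km 26 (Beta, w=35) → cum 105  ≥ 97.5 → median here
  km 33 (Alpha, w=40) → cum 145
  km 56 (Delta, w=50) → cum 195
Optimal location: km 26.

x = 26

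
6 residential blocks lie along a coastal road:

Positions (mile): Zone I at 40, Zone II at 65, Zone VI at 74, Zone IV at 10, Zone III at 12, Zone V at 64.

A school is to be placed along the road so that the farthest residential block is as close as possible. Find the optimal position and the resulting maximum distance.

The 1-center on a line is the midpoint of the two extreme points: leftmost at 10, rightmost at 74.
Optimal location = (10 + 74)/2 = 42; maximum distance = (74 − 10)/2 = 32.

location 42, max distance 32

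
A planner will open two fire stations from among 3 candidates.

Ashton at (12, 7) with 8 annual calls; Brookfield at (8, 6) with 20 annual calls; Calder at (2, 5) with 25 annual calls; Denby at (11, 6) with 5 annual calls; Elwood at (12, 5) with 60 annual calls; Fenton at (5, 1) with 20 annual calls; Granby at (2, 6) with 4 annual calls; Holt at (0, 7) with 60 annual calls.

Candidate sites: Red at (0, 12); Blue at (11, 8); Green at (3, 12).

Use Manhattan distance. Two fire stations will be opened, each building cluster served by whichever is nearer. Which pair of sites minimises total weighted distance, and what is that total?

Evaluate every pair (each demand assigned to the nearer of the two):
  {Red, Blue}: total = 1183
  {Blue, Green}: total = 1334
  {Red, Green}: total = 2150
Best pair: {Red, Blue} with total 1183.

{Red, Blue}, total 1183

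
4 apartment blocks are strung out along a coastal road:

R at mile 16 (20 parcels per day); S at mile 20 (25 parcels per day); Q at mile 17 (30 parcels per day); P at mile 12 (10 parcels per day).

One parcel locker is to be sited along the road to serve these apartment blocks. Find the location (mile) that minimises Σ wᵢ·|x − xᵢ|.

x = 17

For a sum of weighted absolute distances on a line, the optimum is the weighted median (not the mean). Total weight W = 85; half-weight = 42.5.
Sort by position and accumulate weight:
  mile 12 (P, w=10) → cum 10
  mile 16 (R, w=20) → cum 30
  mile 17 (Q, w=30) → cum 60  ≥ 42.5 → median here
  mile 20 (S, w=25) → cum 85
Optimal location: mile 17.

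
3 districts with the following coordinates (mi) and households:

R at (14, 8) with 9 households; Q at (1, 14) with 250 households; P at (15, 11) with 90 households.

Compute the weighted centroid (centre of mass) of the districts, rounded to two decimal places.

(4.95, 13.07)

The minimiser of Σwᵢ‖p−pᵢ‖² is the weighted centroid p* = (Σwᵢpᵢ)/(Σwᵢ).
Σwᵢ = 349.
Σwᵢxᵢ = 9·14 + 250·1 + 90·15 = 1726.
Σwᵢyᵢ = 9·8 + 250·14 + 90·11 = 4562.
x* = 1726/349 = 4.95, y* = 4562/349 = 13.07.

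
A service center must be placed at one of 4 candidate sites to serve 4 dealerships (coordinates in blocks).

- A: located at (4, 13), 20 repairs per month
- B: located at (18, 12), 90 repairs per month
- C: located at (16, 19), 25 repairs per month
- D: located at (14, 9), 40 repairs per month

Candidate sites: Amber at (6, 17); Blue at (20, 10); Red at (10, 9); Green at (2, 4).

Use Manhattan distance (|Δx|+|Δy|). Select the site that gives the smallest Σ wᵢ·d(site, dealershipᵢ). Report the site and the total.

Total weighted distance at each candidate:
  Amber (6, 17): total = 2590
  Blue (20, 10): total = 1345
  Red (10, 9): total = 1750
  Green (2, 4): total = 3785
Minimum is at Blue with total 1345 blocks.

Blue, total 1345 blocks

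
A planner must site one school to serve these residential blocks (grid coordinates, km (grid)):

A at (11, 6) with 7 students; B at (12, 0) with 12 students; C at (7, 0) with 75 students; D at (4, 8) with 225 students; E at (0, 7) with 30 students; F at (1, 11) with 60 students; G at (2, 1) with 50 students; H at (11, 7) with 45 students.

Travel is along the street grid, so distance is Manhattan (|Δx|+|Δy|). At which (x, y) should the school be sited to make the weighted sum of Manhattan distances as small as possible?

Manhattan distance separates: Σwᵢ(|x−xᵢ|+|y−yᵢ|) = Σwᵢ|x−xᵢ| + Σwᵢ|y−yᵢ|, so x and y are optimised independently as 1-D weighted medians.
Total weight W = 504; half = 252.
x-coordinate, sorted with cumulative weight:
  x=0 (E, w=30) cum 30
  x=1 (F, w=60) cum 90
  x=2 (G, w=50) cum 140
  x=4 (D, w=225) cum 365  ← median
  x=7 (C, w=75) cum 440
  x=11 (A, w=7) cum 447
  x=11 (H, w=45) cum 492
  x=12 (B, w=12) cum 504
⇒ x* = 4
y-coordinate, sorted with cumulative weight:
  y=0 (B, w=12) cum 12
  y=0 (C, w=75) cum 87
  y=1 (G, w=50) cum 137
  y=6 (A, w=7) cum 144
  y=7 (E, w=30) cum 174
  y=7 (H, w=45) cum 219
  y=8 (D, w=225) cum 444  ← median
  y=11 (F, w=60) cum 504
⇒ y* = 8

(4, 8)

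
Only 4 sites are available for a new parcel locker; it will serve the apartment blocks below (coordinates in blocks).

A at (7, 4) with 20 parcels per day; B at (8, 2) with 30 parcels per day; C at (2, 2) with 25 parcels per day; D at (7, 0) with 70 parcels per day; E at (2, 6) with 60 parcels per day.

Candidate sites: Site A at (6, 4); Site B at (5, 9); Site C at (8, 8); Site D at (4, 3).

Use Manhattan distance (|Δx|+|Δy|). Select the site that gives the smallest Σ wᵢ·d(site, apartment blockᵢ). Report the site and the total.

Total weighted distance at each candidate:
  Site A (6, 4): total = 1000
  Site B (5, 9): total = 1820
  Site C (8, 8): total = 1690
  Site D (4, 3): total = 1025
Minimum is at Site A with total 1000 blocks.

Site A, total 1000 blocks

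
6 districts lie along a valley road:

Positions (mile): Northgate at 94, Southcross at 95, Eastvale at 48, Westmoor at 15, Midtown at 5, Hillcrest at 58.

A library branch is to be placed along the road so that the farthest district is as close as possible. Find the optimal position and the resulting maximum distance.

location 50, max distance 45

The 1-center on a line is the midpoint of the two extreme points: leftmost at 5, rightmost at 95.
Optimal location = (5 + 95)/2 = 50; maximum distance = (95 − 5)/2 = 45.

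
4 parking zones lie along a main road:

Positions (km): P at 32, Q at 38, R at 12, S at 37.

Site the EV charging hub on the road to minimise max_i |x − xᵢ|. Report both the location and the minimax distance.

location 25, max distance 13

The 1-center on a line is the midpoint of the two extreme points: leftmost at 12, rightmost at 38.
Optimal location = (12 + 38)/2 = 25; maximum distance = (38 − 12)/2 = 13.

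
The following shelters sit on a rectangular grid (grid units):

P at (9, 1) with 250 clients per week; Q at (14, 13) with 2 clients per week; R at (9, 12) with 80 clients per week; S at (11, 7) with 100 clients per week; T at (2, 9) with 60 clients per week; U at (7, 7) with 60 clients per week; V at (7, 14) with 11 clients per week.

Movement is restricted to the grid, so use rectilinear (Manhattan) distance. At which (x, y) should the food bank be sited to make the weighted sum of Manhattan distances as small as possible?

Manhattan distance separates: Σwᵢ(|x−xᵢ|+|y−yᵢ|) = Σwᵢ|x−xᵢ| + Σwᵢ|y−yᵢ|, so x and y are optimised independently as 1-D weighted medians.
Total weight W = 563; half = 281.5.
x-coordinate, sorted with cumulative weight:
  x=2 (T, w=60) cum 60
  x=7 (U, w=60) cum 120
  x=7 (V, w=11) cum 131
  x=9 (P, w=250) cum 381  ← median
  x=9 (R, w=80) cum 461
  x=11 (S, w=100) cum 561
  x=14 (Q, w=2) cum 563
⇒ x* = 9
y-coordinate, sorted with cumulative weight:
  y=1 (P, w=250) cum 250
  y=7 (S, w=100) cum 350  ← median
  y=7 (U, w=60) cum 410
  y=9 (T, w=60) cum 470
  y=12 (R, w=80) cum 550
  y=13 (Q, w=2) cum 552
  y=14 (V, w=11) cum 563
⇒ y* = 7

(9, 7)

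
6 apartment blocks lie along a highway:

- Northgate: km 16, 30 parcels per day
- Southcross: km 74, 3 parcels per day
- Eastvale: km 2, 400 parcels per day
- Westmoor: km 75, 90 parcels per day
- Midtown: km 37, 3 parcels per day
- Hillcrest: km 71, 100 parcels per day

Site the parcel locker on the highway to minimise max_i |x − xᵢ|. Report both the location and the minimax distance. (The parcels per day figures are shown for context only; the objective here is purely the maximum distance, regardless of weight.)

The 1-center on a line is the midpoint of the two extreme points: leftmost at 2, rightmost at 75.
Optimal location = (2 + 75)/2 = 38.5; maximum distance = (75 − 2)/2 = 36.5.

location 38.5, max distance 36.5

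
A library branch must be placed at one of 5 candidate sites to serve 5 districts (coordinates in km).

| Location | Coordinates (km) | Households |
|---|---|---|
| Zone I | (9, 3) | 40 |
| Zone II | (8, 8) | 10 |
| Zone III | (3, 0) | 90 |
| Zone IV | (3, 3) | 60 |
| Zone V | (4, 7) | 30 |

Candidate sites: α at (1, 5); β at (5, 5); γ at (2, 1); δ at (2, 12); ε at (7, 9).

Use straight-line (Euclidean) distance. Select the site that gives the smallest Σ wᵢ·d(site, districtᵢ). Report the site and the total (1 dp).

Total weighted distance at each candidate:
  α (1, 5): total = 1168.5
  β (5, 5): total = 942.8
  γ (2, 1): total = 834.6
  δ (2, 12): total = 2316.8
  ε (7, 9): total = 1694.4
Minimum is at γ with total 834.6 km.

γ, total 834.6 km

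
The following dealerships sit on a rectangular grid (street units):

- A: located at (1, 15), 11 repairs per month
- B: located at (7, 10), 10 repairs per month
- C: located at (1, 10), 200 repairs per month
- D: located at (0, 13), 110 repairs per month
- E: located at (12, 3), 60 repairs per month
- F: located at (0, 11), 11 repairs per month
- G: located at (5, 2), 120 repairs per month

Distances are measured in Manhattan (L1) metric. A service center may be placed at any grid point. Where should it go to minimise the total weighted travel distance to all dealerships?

(1, 10)

Manhattan distance separates: Σwᵢ(|x−xᵢ|+|y−yᵢ|) = Σwᵢ|x−xᵢ| + Σwᵢ|y−yᵢ|, so x and y are optimised independently as 1-D weighted medians.
Total weight W = 522; half = 261.
x-coordinate, sorted with cumulative weight:
  x=0 (D, w=110) cum 110
  x=0 (F, w=11) cum 121
  x=1 (A, w=11) cum 132
  x=1 (C, w=200) cum 332  ← median
  x=5 (G, w=120) cum 452
  x=7 (B, w=10) cum 462
  x=12 (E, w=60) cum 522
⇒ x* = 1
y-coordinate, sorted with cumulative weight:
  y=2 (G, w=120) cum 120
  y=3 (E, w=60) cum 180
  y=10 (B, w=10) cum 190
  y=10 (C, w=200) cum 390  ← median
  y=11 (F, w=11) cum 401
  y=13 (D, w=110) cum 511
  y=15 (A, w=11) cum 522
⇒ y* = 10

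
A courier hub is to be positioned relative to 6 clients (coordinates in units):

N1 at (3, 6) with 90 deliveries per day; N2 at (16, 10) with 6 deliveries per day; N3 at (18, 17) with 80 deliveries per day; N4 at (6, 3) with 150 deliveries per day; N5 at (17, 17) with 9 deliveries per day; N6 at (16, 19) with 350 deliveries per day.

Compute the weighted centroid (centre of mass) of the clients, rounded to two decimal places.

The minimiser of Σwᵢ‖p−pᵢ‖² is the weighted centroid p* = (Σwᵢpᵢ)/(Σwᵢ).
Σwᵢ = 685.
Σwᵢxᵢ = 90·3 + 6·16 + 80·18 + 150·6 + 9·17 + 350·16 = 8459.
Σwᵢyᵢ = 90·6 + 6·10 + 80·17 + 150·3 + 9·17 + 350·19 = 9213.
x* = 8459/685 = 12.35, y* = 9213/685 = 13.45.

(12.35, 13.45)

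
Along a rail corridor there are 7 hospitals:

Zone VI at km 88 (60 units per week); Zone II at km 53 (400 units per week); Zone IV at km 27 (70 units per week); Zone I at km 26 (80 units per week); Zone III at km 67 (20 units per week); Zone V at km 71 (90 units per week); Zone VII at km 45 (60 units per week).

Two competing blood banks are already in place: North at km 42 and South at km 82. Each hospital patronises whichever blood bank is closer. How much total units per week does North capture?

610

The indifferent point is the midpoint (42+82)/2 = 62; hospitals left of it (closer to North at 42) go to North, those right go to South.
  Zone I at 26 (w=80) → North
  Zone IV at 27 (w=70) → North
  Zone VII at 45 (w=60) → North
  Zone II at 53 (w=400) → North
  Zone III at 67 (w=20) → South
  Zone V at 71 (w=90) → South
  Zone VI at 88 (w=60) → South
North captures 610; South captures 170.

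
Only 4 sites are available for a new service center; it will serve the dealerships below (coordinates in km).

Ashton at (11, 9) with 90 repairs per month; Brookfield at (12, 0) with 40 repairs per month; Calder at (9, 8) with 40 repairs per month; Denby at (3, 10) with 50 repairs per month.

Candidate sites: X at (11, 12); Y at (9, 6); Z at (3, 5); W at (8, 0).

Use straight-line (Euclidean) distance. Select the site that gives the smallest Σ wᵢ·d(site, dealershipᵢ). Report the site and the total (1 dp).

Total weighted distance at each candidate:
  X (11, 12): total = 1342.9
  Y (9, 6): total = 1033.4
  Z (3, 5): total = 1735.1
  W (8, 0): total = 1895.3
Minimum is at Y with total 1033.4 km.

Y, total 1033.4 km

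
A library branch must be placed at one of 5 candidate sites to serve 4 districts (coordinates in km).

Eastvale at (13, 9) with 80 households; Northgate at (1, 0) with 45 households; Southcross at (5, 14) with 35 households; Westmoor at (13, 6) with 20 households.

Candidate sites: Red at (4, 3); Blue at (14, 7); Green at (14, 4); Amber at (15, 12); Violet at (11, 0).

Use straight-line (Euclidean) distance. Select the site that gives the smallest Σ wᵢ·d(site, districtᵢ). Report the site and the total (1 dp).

Total weighted distance at each candidate:
  Red (4, 3): total = 1632.6
  Blue (14, 7): total = 1270.6
  Green (14, 4): total = 1535.6
  Amber (15, 12): total = 1601.6
  Violet (11, 0): total = 1847.2
Minimum is at Blue with total 1270.6 km.

Blue, total 1270.6 km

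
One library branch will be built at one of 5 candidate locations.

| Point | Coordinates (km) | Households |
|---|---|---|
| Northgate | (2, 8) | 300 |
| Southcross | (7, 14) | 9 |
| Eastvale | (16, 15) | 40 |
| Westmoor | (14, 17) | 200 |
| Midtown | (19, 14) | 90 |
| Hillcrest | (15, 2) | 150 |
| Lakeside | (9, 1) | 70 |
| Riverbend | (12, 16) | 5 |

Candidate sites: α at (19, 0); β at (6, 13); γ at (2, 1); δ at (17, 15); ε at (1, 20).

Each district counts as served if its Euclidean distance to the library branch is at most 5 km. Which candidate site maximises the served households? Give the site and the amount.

δ, covering 330

Coverage radius r = 5 km; a point is covered iff (Δx)²+(Δy)² ≤ 5² = 25.
  α (19, 0): covers {Hillcrest} → 150
  β (6, 13): covers {Southcross} → 9
  γ (2, 1): covers {none} → 0
  δ (17, 15): covers {Eastvale, Westmoor, Midtown} → 330
  ε (1, 20): covers {none} → 0
Maximum coverage at δ: 330 households.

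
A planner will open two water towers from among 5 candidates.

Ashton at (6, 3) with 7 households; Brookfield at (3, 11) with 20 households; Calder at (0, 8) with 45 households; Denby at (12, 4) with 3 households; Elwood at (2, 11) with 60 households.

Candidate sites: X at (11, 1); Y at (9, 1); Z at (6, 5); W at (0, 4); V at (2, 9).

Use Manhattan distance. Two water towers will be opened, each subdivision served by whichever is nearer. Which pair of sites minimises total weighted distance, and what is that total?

Evaluate every pair (each demand assigned to the nearer of the two):
  {Z, V}: total = 350
  {Y, V}: total = 368
  {X, V}: total = 376
  {W, V}: total = 400
  {Z, W}: total = 935
  {Y, W}: total = 973
  {X, W}: total = 981
  {X, Z}: total = 1211
  {Y, Z}: total = 1217
  {X, Y}: total = 2107
Best pair: {Z, V} with total 350.

{Z, V}, total 350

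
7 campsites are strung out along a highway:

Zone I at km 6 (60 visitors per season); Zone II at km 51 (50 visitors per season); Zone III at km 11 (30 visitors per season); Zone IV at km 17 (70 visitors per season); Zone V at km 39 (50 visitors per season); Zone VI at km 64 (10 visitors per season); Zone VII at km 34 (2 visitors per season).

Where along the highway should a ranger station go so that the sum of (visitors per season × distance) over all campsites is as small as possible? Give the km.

x = 17

For a sum of weighted absolute distances on a line, the optimum is the weighted median (not the mean). Total weight W = 272; half-weight = 136.
Sort by position and accumulate weight:
  km 6 (Zone I, w=60) → cum 60
  km 11 (Zone III, w=30) → cum 90
  km 17 (Zone IV, w=70) → cum 160  ≥ 136 → median here
  km 34 (Zone VII, w=2) → cum 162
  km 39 (Zone V, w=50) → cum 212
  km 51 (Zone II, w=50) → cum 262
  km 64 (Zone VI, w=10) → cum 272
Optimal location: km 17.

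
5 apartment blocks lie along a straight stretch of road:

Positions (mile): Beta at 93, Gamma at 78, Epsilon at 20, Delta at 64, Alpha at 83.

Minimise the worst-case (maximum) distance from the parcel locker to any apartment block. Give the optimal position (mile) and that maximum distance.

The 1-center on a line is the midpoint of the two extreme points: leftmost at 20, rightmost at 93.
Optimal location = (20 + 93)/2 = 56.5; maximum distance = (93 − 20)/2 = 36.5.

location 56.5, max distance 36.5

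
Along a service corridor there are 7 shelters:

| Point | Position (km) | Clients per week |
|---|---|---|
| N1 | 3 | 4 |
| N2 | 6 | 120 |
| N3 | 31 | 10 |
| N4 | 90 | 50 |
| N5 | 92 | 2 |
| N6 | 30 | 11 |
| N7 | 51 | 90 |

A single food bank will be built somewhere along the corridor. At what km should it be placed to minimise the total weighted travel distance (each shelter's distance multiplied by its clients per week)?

For a sum of weighted absolute distances on a line, the optimum is the weighted median (not the mean). Total weight W = 287; half-weight = 143.5.
Sort by position and accumulate weight:
  km 3 (N1, w=4) → cum 4
  km 6 (N2, w=120) → cum 124
  km 30 (N6, w=11) → cum 135
  km 31 (N3, w=10) → cum 145  ≥ 143.5 → median here
  km 51 (N7, w=90) → cum 235
  km 90 (N4, w=50) → cum 285
  km 92 (N5, w=2) → cum 287
Optimal location: km 31.

x = 31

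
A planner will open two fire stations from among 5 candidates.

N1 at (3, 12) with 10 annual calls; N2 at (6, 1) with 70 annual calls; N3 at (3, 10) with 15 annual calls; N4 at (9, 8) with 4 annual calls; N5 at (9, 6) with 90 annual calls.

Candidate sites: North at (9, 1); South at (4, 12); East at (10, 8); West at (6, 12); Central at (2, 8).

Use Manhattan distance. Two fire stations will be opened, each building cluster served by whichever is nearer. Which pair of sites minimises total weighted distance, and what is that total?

Evaluate every pair (each demand assigned to the nearer of the two):
  {North, East}: total = 729
  {North, South}: total = 743
  {North, Central}: total = 783
  {North, West}: total = 793
  {South, East}: total = 1099
  {East, Central}: total = 1139
  {East, West}: total = 1149
  {South, West}: total = 1663
  {South, Central}: total = 1663
  {West, Central}: total = 1683
Best pair: {North, East} with total 729.

{North, East}, total 729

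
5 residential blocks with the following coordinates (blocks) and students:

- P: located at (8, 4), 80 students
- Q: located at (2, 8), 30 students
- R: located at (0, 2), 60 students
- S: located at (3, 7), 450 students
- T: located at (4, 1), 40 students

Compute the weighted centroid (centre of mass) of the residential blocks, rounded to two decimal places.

(3.35, 5.86)

The minimiser of Σwᵢ‖p−pᵢ‖² is the weighted centroid p* = (Σwᵢpᵢ)/(Σwᵢ).
Σwᵢ = 660.
Σwᵢxᵢ = 80·8 + 30·2 + 60·0 + 450·3 + 40·4 = 2210.
Σwᵢyᵢ = 80·4 + 30·8 + 60·2 + 450·7 + 40·1 = 3870.
x* = 2210/660 = 3.35, y* = 3870/660 = 5.86.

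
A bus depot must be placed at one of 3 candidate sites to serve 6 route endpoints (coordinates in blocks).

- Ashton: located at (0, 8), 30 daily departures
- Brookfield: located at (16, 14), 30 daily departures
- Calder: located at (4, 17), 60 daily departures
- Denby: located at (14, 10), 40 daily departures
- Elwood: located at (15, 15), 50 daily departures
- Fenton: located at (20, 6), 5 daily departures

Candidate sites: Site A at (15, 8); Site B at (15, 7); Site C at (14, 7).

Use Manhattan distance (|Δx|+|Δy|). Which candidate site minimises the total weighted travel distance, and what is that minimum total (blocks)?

Total weighted distance at each candidate:
  Site A (15, 8): total = 2365
  Site B (15, 7): total = 2570
  Site C (14, 7): total = 2525
Minimum is at Site A with total 2365 blocks.

Site A, total 2365 blocks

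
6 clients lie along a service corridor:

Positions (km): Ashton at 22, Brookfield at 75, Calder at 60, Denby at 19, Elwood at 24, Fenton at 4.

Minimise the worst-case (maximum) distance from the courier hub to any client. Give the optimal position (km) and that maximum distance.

location 39.5, max distance 35.5

The 1-center on a line is the midpoint of the two extreme points: leftmost at 4, rightmost at 75.
Optimal location = (4 + 75)/2 = 39.5; maximum distance = (75 − 4)/2 = 35.5.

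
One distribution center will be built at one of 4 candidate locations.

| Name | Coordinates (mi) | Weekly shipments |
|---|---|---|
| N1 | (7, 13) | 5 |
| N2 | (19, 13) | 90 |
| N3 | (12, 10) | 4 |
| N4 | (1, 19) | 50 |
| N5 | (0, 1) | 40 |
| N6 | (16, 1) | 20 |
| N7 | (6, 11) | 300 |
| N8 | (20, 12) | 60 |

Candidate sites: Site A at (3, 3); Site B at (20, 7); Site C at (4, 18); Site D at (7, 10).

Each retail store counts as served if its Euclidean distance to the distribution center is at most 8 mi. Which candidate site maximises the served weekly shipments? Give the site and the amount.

Coverage radius r = 8 mi; a point is covered iff (Δx)²+(Δy)² ≤ 8² = 64.
  Site A (3, 3): covers {N5} → 40
  Site B (20, 7): covers {N2, N6, N8} → 170
  Site C (4, 18): covers {N1, N4, N7} → 355
  Site D (7, 10): covers {N1, N3, N7} → 309
Maximum coverage at Site C: 355 weekly shipments.

Site C, covering 355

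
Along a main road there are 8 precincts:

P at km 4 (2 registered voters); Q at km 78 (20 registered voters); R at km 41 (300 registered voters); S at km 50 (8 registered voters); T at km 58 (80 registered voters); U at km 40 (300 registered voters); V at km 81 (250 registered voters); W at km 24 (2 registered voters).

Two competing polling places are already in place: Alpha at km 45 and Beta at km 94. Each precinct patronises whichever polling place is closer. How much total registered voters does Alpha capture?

692

The indifferent point is the midpoint (45+94)/2 = 69.5; precincts left of it (closer to Alpha at 45) go to Alpha, those right go to Beta.
  P at 4 (w=2) → Alpha
  W at 24 (w=2) → Alpha
  U at 40 (w=300) → Alpha
  R at 41 (w=300) → Alpha
  S at 50 (w=8) → Alpha
  T at 58 (w=80) → Alpha
  Q at 78 (w=20) → Beta
  V at 81 (w=250) → Beta
Alpha captures 692; Beta captures 270.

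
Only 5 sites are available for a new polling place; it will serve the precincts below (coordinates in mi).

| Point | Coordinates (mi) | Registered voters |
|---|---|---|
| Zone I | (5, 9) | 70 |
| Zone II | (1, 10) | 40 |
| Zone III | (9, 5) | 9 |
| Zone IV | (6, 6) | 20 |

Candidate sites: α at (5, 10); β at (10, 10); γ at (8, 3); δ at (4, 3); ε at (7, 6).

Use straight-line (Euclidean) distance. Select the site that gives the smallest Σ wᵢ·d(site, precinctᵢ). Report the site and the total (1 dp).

α, total 370.1 mi

Total weighted distance at each candidate:
  α (5, 10): total = 370.1
  β (10, 10): total = 876.0
  γ (8, 3): total = 957.8
  δ (4, 3): total = 851.0
  ε (7, 6): total = 581.0
Minimum is at α with total 370.1 mi.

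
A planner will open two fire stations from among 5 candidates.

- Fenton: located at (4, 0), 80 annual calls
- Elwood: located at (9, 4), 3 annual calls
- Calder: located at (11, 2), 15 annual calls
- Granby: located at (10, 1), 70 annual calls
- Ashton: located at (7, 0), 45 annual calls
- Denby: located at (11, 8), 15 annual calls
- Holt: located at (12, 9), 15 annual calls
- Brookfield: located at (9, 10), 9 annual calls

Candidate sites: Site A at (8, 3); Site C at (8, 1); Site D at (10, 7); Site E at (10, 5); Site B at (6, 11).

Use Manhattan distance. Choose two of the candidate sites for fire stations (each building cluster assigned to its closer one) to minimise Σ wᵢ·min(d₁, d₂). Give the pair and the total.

{Site C, Site D}, total 828

Evaluate every pair (each demand assigned to the nearer of the two):
  {Site C, Site D}: total = 828
  {Site C, Site E}: total = 900
  {Site C, Site B}: total = 978
  {Site A, Site C}: total = 1038
  {Site A, Site D}: total = 1212
  {Site A, Site E}: total = 1290
  {Site A, Site B}: total = 1362
  {Site D, Site E}: total = 1712
  {Site E, Site B}: total = 1772
  {Site D, Site B}: total = 2138
Best pair: {Site C, Site D} with total 828.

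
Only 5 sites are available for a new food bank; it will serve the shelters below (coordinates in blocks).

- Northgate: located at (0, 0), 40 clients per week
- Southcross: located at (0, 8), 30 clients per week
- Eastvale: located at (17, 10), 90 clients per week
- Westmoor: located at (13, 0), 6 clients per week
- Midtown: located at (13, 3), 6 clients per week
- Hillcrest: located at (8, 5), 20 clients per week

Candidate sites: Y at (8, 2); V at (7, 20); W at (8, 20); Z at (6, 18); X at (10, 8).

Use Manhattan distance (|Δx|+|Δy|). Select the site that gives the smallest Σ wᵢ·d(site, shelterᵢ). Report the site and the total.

Total weighted distance at each candidate:
  Y (8, 2): total = 2488
  V (7, 20): total = 4064
  W (8, 20): total = 4012
  Z (6, 18): total = 3732
  X (10, 8): total = 2044
Minimum is at X with total 2044 blocks.

X, total 2044 blocks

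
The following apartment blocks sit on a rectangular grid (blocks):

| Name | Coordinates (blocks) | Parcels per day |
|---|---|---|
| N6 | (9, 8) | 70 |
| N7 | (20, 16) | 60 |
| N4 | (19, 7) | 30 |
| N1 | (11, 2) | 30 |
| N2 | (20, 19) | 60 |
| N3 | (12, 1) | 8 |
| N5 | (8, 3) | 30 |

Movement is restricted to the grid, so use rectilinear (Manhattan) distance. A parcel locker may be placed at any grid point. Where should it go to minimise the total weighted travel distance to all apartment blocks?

(19, 8)

Manhattan distance separates: Σwᵢ(|x−xᵢ|+|y−yᵢ|) = Σwᵢ|x−xᵢ| + Σwᵢ|y−yᵢ|, so x and y are optimised independently as 1-D weighted medians.
Total weight W = 288; half = 144.
x-coordinate, sorted with cumulative weight:
  x=8 (N5, w=30) cum 30
  x=9 (N6, w=70) cum 100
  x=11 (N1, w=30) cum 130
  x=12 (N3, w=8) cum 138
  x=19 (N4, w=30) cum 168  ← median
  x=20 (N7, w=60) cum 228
  x=20 (N2, w=60) cum 288
⇒ x* = 19
y-coordinate, sorted with cumulative weight:
  y=1 (N3, w=8) cum 8
  y=2 (N1, w=30) cum 38
  y=3 (N5, w=30) cum 68
  y=7 (N4, w=30) cum 98
  y=8 (N6, w=70) cum 168  ← median
  y=16 (N7, w=60) cum 228
  y=19 (N2, w=60) cum 288
⇒ y* = 8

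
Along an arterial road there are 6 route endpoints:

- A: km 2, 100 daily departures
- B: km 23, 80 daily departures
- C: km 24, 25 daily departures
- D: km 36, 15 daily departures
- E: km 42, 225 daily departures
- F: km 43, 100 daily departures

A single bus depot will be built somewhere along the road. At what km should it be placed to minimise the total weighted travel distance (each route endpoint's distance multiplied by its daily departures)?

x = 42

For a sum of weighted absolute distances on a line, the optimum is the weighted median (not the mean). Total weight W = 545; half-weight = 272.5.
Sort by position and accumulate weight:
  km 2 (A, w=100) → cum 100
  km 23 (B, w=80) → cum 180
  km 24 (C, w=25) → cum 205
  km 36 (D, w=15) → cum 220
  km 42 (E, w=225) → cum 445  ≥ 272.5 → median here
  km 43 (F, w=100) → cum 545
Optimal location: km 42.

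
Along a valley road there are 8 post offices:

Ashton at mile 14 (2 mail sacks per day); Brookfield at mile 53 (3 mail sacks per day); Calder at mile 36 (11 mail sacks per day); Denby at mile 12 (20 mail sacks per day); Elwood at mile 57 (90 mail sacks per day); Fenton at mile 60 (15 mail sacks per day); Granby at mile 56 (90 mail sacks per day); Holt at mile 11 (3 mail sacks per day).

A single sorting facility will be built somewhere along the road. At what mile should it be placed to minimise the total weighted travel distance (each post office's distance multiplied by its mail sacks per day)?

x = 56

For a sum of weighted absolute distances on a line, the optimum is the weighted median (not the mean). Total weight W = 234; half-weight = 117.
Sort by position and accumulate weight:
  mile 11 (Holt, w=3) → cum 3
  mile 12 (Denby, w=20) → cum 23
  mile 14 (Ashton, w=2) → cum 25
  mile 36 (Calder, w=11) → cum 36
  mile 53 (Brookfield, w=3) → cum 39
  mile 56 (Granby, w=90) → cum 129  ≥ 117 → median here
  mile 57 (Elwood, w=90) → cum 219
  mile 60 (Fenton, w=15) → cum 234
Optimal location: mile 56.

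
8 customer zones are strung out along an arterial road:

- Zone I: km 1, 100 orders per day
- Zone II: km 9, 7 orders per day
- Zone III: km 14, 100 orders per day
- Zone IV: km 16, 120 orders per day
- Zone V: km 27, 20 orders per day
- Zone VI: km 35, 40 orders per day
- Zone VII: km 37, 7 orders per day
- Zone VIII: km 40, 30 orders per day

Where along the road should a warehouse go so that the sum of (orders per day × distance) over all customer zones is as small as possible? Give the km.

For a sum of weighted absolute distances on a line, the optimum is the weighted median (not the mean). Total weight W = 424; half-weight = 212.
Sort by position and accumulate weight:
  km 1 (Zone I, w=100) → cum 100
  km 9 (Zone II, w=7) → cum 107
  km 14 (Zone III, w=100) → cum 207
  km 16 (Zone IV, w=120) → cum 327  ≥ 212 → median here
  km 27 (Zone V, w=20) → cum 347
  km 35 (Zone VI, w=40) → cum 387
  km 37 (Zone VII, w=7) → cum 394
  km 40 (Zone VIII, w=30) → cum 424
Optimal location: km 16.

x = 16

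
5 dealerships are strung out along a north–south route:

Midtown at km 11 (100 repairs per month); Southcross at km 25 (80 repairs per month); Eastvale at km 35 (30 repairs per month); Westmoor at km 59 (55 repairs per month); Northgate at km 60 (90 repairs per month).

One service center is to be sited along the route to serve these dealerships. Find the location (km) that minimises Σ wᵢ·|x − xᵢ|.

x = 25

For a sum of weighted absolute distances on a line, the optimum is the weighted median (not the mean). Total weight W = 355; half-weight = 177.5.
Sort by position and accumulate weight:
  km 11 (Midtown, w=100) → cum 100
  km 25 (Southcross, w=80) → cum 180  ≥ 177.5 → median here
  km 35 (Eastvale, w=30) → cum 210
  km 59 (Westmoor, w=55) → cum 265
  km 60 (Northgate, w=90) → cum 355
Optimal location: km 25.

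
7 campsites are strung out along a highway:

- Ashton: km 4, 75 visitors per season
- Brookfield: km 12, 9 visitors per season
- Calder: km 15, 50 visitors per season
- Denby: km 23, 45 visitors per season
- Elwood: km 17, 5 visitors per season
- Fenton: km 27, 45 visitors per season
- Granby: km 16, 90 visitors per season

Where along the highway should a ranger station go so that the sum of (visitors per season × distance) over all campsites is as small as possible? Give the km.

For a sum of weighted absolute distances on a line, the optimum is the weighted median (not the mean). Total weight W = 319; half-weight = 159.5.
Sort by position and accumulate weight:
  km 4 (Ashton, w=75) → cum 75
  km 12 (Brookfield, w=9) → cum 84
  km 15 (Calder, w=50) → cum 134
  km 16 (Granby, w=90) → cum 224  ≥ 159.5 → median here
  km 17 (Elwood, w=5) → cum 229
  km 23 (Denby, w=45) → cum 274
  km 27 (Fenton, w=45) → cum 319
Optimal location: km 16.

x = 16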